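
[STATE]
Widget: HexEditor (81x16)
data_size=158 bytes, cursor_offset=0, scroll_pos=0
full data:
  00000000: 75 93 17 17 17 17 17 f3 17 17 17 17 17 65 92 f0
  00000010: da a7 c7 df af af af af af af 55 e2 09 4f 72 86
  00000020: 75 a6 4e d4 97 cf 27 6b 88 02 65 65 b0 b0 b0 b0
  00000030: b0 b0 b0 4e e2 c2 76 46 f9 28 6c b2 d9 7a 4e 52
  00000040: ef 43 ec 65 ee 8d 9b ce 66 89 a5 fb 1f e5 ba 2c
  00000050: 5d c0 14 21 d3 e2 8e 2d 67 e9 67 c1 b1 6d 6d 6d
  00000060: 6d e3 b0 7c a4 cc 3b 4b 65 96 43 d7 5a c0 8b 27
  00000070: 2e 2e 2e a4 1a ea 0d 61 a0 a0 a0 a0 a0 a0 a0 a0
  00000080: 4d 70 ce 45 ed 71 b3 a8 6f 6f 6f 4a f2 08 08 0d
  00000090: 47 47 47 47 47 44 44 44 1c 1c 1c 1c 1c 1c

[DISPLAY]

00000000  75 93 17 17 17 17 17 f3  17 17 17 17 17 65 92 f0  |u............e..|   
00000010  da a7 c7 df af af af af  af af 55 e2 09 4f 72 86  |..........U..Or.|   
00000020  75 a6 4e d4 97 cf 27 6b  88 02 65 65 b0 b0 b0 b0  |u.N...'k..ee....|   
00000030  b0 b0 b0 4e e2 c2 76 46  f9 28 6c b2 d9 7a 4e 52  |...N..vF.(l..zNR|   
00000040  ef 43 ec 65 ee 8d 9b ce  66 89 a5 fb 1f e5 ba 2c  |.C.e....f......,|   
00000050  5d c0 14 21 d3 e2 8e 2d  67 e9 67 c1 b1 6d 6d 6d  |]..!...-g.g..mmm|   
00000060  6d e3 b0 7c a4 cc 3b 4b  65 96 43 d7 5a c0 8b 27  |m..|..;Ke.C.Z..'|   
00000070  2e 2e 2e a4 1a ea 0d 61  a0 a0 a0 a0 a0 a0 a0 a0  |.......a........|   
00000080  4d 70 ce 45 ed 71 b3 a8  6f 6f 6f 4a f2 08 08 0d  |Mp.E.q..oooJ....|   
00000090  47 47 47 47 47 44 44 44  1c 1c 1c 1c 1c 1c        |GGGGGDDD......  |   
                                                                                 
                                                                                 
                                                                                 
                                                                                 
                                                                                 
                                                                                 


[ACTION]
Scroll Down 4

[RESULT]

00000040  ef 43 ec 65 ee 8d 9b ce  66 89 a5 fb 1f e5 ba 2c  |.C.e....f......,|   
00000050  5d c0 14 21 d3 e2 8e 2d  67 e9 67 c1 b1 6d 6d 6d  |]..!...-g.g..mmm|   
00000060  6d e3 b0 7c a4 cc 3b 4b  65 96 43 d7 5a c0 8b 27  |m..|..;Ke.C.Z..'|   
00000070  2e 2e 2e a4 1a ea 0d 61  a0 a0 a0 a0 a0 a0 a0 a0  |.......a........|   
00000080  4d 70 ce 45 ed 71 b3 a8  6f 6f 6f 4a f2 08 08 0d  |Mp.E.q..oooJ....|   
00000090  47 47 47 47 47 44 44 44  1c 1c 1c 1c 1c 1c        |GGGGGDDD......  |   
                                                                                 
                                                                                 
                                                                                 
                                                                                 
                                                                                 
                                                                                 
                                                                                 
                                                                                 
                                                                                 
                                                                                 


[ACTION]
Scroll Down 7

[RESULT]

00000090  47 47 47 47 47 44 44 44  1c 1c 1c 1c 1c 1c        |GGGGGDDD......  |   
                                                                                 
                                                                                 
                                                                                 
                                                                                 
                                                                                 
                                                                                 
                                                                                 
                                                                                 
                                                                                 
                                                                                 
                                                                                 
                                                                                 
                                                                                 
                                                                                 
                                                                                 


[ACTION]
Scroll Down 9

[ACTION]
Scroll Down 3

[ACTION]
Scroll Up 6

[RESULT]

00000030  b0 b0 b0 4e e2 c2 76 46  f9 28 6c b2 d9 7a 4e 52  |...N..vF.(l..zNR|   
00000040  ef 43 ec 65 ee 8d 9b ce  66 89 a5 fb 1f e5 ba 2c  |.C.e....f......,|   
00000050  5d c0 14 21 d3 e2 8e 2d  67 e9 67 c1 b1 6d 6d 6d  |]..!...-g.g..mmm|   
00000060  6d e3 b0 7c a4 cc 3b 4b  65 96 43 d7 5a c0 8b 27  |m..|..;Ke.C.Z..'|   
00000070  2e 2e 2e a4 1a ea 0d 61  a0 a0 a0 a0 a0 a0 a0 a0  |.......a........|   
00000080  4d 70 ce 45 ed 71 b3 a8  6f 6f 6f 4a f2 08 08 0d  |Mp.E.q..oooJ....|   
00000090  47 47 47 47 47 44 44 44  1c 1c 1c 1c 1c 1c        |GGGGGDDD......  |   
                                                                                 
                                                                                 
                                                                                 
                                                                                 
                                                                                 
                                                                                 
                                                                                 
                                                                                 
                                                                                 


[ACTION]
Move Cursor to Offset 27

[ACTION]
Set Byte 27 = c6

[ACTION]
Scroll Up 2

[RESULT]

00000010  da a7 c7 df af af af af  af af 55 C6 09 4f 72 86  |..........U..Or.|   
00000020  75 a6 4e d4 97 cf 27 6b  88 02 65 65 b0 b0 b0 b0  |u.N...'k..ee....|   
00000030  b0 b0 b0 4e e2 c2 76 46  f9 28 6c b2 d9 7a 4e 52  |...N..vF.(l..zNR|   
00000040  ef 43 ec 65 ee 8d 9b ce  66 89 a5 fb 1f e5 ba 2c  |.C.e....f......,|   
00000050  5d c0 14 21 d3 e2 8e 2d  67 e9 67 c1 b1 6d 6d 6d  |]..!...-g.g..mmm|   
00000060  6d e3 b0 7c a4 cc 3b 4b  65 96 43 d7 5a c0 8b 27  |m..|..;Ke.C.Z..'|   
00000070  2e 2e 2e a4 1a ea 0d 61  a0 a0 a0 a0 a0 a0 a0 a0  |.......a........|   
00000080  4d 70 ce 45 ed 71 b3 a8  6f 6f 6f 4a f2 08 08 0d  |Mp.E.q..oooJ....|   
00000090  47 47 47 47 47 44 44 44  1c 1c 1c 1c 1c 1c        |GGGGGDDD......  |   
                                                                                 
                                                                                 
                                                                                 
                                                                                 
                                                                                 
                                                                                 
                                                                                 


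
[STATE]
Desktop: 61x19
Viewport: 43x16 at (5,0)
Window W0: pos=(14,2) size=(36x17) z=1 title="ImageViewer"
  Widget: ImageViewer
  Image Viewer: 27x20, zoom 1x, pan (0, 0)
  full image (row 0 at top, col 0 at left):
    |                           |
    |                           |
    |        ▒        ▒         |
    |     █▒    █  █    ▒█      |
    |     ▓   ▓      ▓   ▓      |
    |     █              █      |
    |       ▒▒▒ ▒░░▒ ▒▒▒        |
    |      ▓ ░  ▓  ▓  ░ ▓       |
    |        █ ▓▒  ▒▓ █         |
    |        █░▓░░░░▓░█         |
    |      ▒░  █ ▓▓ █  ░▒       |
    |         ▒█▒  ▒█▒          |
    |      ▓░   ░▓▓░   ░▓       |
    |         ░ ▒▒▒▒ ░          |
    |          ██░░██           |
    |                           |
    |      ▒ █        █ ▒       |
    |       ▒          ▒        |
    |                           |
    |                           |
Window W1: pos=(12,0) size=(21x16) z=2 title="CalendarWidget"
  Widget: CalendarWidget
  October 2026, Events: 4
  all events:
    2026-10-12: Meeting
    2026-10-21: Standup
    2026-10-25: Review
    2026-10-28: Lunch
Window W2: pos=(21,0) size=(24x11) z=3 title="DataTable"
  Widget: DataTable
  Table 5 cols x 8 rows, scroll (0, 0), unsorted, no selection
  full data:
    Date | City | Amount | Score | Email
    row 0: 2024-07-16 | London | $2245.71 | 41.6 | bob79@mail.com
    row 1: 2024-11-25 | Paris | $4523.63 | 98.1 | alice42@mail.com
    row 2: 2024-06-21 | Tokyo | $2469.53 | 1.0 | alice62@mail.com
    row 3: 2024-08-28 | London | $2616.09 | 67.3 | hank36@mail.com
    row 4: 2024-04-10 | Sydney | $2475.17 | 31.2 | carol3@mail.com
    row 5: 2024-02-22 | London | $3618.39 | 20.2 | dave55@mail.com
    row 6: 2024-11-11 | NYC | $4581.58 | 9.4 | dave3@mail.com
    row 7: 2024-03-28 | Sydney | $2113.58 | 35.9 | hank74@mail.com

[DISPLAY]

       ┏━━━━━━━━┏━━━━━━━━━━━━━━━━━━━━━━┓   
       ┃ Calenda┃ DataTable            ┃   
       ┠────────┠──────────────────────┨━━━
       ┃    Octo┃Date      │City  │Amou┃   
       ┃Mo Tu We┃──────────┼──────┼────┃───
       ┃        ┃2024-07-16│London│$224┃   
       ┃ 5  6  7┃2024-11-25│Paris │$452┃   
       ┃12* 13 1┃2024-06-21│Tokyo │$246┃   
       ┃19 20 21┃2024-08-28│London│$261┃   
       ┃26 27 28┃2024-04-10│Sydney│$247┃   
       ┃        ┗━━━━━━━━━━━━━━━━━━━━━━┛   
       ┃                   ┃▒              
       ┃                   ┃ ▓             
       ┃                   ┃               
       ┃                   ┃               
       ┗━━━━━━━━━━━━━━━━━━━┛░▒             


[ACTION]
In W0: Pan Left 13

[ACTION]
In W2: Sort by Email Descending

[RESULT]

       ┏━━━━━━━━┏━━━━━━━━━━━━━━━━━━━━━━┓   
       ┃ Calenda┃ DataTable            ┃   
       ┠────────┠──────────────────────┨━━━
       ┃    Octo┃Date      │City  │Amou┃   
       ┃Mo Tu We┃──────────┼──────┼────┃───
       ┃        ┃2024-03-28│Sydney│$211┃   
       ┃ 5  6  7┃2024-08-28│London│$261┃   
       ┃12* 13 1┃2024-02-22│London│$361┃   
       ┃19 20 21┃2024-11-11│NYC   │$458┃   
       ┃26 27 28┃2024-04-10│Sydney│$247┃   
       ┃        ┗━━━━━━━━━━━━━━━━━━━━━━┛   
       ┃                   ┃▒              
       ┃                   ┃ ▓             
       ┃                   ┃               
       ┃                   ┃               
       ┗━━━━━━━━━━━━━━━━━━━┛░▒             


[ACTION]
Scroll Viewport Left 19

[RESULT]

            ┏━━━━━━━━┏━━━━━━━━━━━━━━━━━━━━━
            ┃ Calenda┃ DataTable           
            ┠────────┠─────────────────────
            ┃    Octo┃Date      │City  │Amo
            ┃Mo Tu We┃──────────┼──────┼───
            ┃        ┃2024-03-28│Sydney│$21
            ┃ 5  6  7┃2024-08-28│London│$26
            ┃12* 13 1┃2024-02-22│London│$36
            ┃19 20 21┃2024-11-11│NYC   │$45
            ┃26 27 28┃2024-04-10│Sydney│$24
            ┃        ┗━━━━━━━━━━━━━━━━━━━━━
            ┃                   ┃▒         
            ┃                   ┃ ▓        
            ┃                   ┃          
            ┃                   ┃          
            ┗━━━━━━━━━━━━━━━━━━━┛░▒        


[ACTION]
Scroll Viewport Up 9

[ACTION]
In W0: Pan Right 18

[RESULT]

            ┏━━━━━━━━┏━━━━━━━━━━━━━━━━━━━━━
            ┃ Calenda┃ DataTable           
            ┠────────┠─────────────────────
            ┃    Octo┃Date      │City  │Amo
            ┃Mo Tu We┃──────────┼──────┼───
            ┃        ┃2024-03-28│Sydney│$21
            ┃ 5  6  7┃2024-08-28│London│$26
            ┃12* 13 1┃2024-02-22│London│$36
            ┃19 20 21┃2024-11-11│NYC   │$45
            ┃26 27 28┃2024-04-10│Sydney│$24
            ┃        ┗━━━━━━━━━━━━━━━━━━━━━
            ┃                   ┃          
            ┃                   ┃          
            ┃                   ┃          
            ┃                   ┃          
            ┗━━━━━━━━━━━━━━━━━━━┛          


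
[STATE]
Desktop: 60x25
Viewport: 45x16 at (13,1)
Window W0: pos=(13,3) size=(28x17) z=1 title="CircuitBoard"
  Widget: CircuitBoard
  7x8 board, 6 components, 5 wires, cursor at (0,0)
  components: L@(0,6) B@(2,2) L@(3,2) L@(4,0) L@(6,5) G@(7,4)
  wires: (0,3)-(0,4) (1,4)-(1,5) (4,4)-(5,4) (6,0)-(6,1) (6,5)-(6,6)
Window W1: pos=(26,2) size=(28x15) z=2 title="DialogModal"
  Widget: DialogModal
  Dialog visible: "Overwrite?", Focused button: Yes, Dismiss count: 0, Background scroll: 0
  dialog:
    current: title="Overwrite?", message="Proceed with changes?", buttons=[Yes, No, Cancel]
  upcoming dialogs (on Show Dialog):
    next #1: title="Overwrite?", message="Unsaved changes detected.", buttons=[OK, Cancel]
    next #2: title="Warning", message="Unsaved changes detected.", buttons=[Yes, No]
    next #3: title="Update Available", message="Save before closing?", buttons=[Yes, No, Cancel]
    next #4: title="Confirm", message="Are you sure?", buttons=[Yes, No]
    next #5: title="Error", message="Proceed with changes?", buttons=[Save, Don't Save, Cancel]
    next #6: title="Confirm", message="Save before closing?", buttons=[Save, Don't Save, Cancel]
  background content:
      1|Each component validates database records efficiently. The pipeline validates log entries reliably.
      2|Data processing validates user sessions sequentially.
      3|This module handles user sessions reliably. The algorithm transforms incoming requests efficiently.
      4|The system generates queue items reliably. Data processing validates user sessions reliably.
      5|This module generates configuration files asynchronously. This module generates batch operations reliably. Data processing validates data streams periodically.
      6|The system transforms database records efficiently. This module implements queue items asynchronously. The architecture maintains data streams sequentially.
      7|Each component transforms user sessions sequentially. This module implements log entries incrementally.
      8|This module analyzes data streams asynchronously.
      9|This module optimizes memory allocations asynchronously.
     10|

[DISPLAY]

                                             
             ┏━━━━━━━━━━━━━━━━━━━━━━━━━━┓    
┏━━━━━━━━━━━━┃ DialogModal              ┃    
┃ CircuitBoar┠──────────────────────────┨    
┠────────────┃Each component validates d┃    
┃   0 1 2 3 4┃Data processing validates ┃    
┃0  [.]      ┃This module handles user s┃    
┃            ┃Th┌────────────────────┐ue┃    
┃1           ┃Th│     Overwrite?     │nf┃    
┃            ┃Th│Proceed with changes│ta┃    
┃2           ┃Ea│[Yes]  No   Cancel  │s ┃    
┃            ┃Th└────────────────────┘a ┃    
┃3           ┃This module optimizes memo┃    
┃            ┃                          ┃    
┃4   L       ┃                          ┃    
┃            ┗━━━━━━━━━━━━━━━━━━━━━━━━━━┛    


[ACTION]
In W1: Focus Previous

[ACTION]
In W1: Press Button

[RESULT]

                                             
             ┏━━━━━━━━━━━━━━━━━━━━━━━━━━┓    
┏━━━━━━━━━━━━┃ DialogModal              ┃    
┃ CircuitBoar┠──────────────────────────┨    
┠────────────┃Each component validates d┃    
┃   0 1 2 3 4┃Data processing validates ┃    
┃0  [.]      ┃This module handles user s┃    
┃            ┃The system generates queue┃    
┃1           ┃This module generates conf┃    
┃            ┃The system transforms data┃    
┃2           ┃Each component transforms ┃    
┃            ┃This module analyzes data ┃    
┃3           ┃This module optimizes memo┃    
┃            ┃                          ┃    
┃4   L       ┃                          ┃    
┃            ┗━━━━━━━━━━━━━━━━━━━━━━━━━━┛    


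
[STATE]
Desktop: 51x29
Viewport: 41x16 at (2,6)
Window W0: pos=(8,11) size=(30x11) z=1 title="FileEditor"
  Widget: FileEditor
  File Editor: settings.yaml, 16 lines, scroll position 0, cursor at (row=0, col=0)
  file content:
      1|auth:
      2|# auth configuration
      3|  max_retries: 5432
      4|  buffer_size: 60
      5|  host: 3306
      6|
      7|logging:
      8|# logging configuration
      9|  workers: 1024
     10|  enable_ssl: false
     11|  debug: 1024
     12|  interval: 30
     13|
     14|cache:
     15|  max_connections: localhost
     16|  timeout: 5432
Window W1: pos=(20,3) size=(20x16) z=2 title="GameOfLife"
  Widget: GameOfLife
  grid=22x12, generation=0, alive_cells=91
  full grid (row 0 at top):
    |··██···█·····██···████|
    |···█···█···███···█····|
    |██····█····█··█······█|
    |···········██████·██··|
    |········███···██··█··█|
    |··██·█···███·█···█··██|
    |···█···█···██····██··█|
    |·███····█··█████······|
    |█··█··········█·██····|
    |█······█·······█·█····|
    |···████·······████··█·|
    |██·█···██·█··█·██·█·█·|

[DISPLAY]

                  ┃Gen: 0            ┃   
                  ┃██···█·····██···██┃   
                  ┃·█···█···███···█··┃   
                  ┃····█····█··█·····┃   
                  ┃·········██████·██┃   
      ┏━━━━━━━━━━━┃······███···██··█·┃   
      ┃ FileEditor┃██·█···███·█···█··┃   
      ┠───────────┃·█···█···██····██·┃   
      ┃█uth:      ┃██····█··█████····┃   
      ┃# auth conf┃·█··········█·██··┃   
      ┃  max_retri┃·····█·······█·█··┃   
      ┃  buffer_si┃·████·······████··┃   
      ┃  host: 330┗━━━━━━━━━━━━━━━━━━┛   
      ┃                           ░┃     
      ┃logging:                   ▼┃     
      ┗━━━━━━━━━━━━━━━━━━━━━━━━━━━━┛     


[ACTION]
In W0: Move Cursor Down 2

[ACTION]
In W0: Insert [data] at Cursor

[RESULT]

                  ┃Gen: 0            ┃   
                  ┃██···█·····██···██┃   
                  ┃·█···█···███···█··┃   
                  ┃····█····█··█·····┃   
                  ┃·········██████·██┃   
      ┏━━━━━━━━━━━┃······███···██··█·┃   
      ┃ FileEditor┃██·█···███·█···█··┃   
      ┠───────────┃·█···█···██····██·┃   
      ┃auth:      ┃██····█··█████····┃   
      ┃# auth conf┃·█··········█·██··┃   
      ┃data█ max_r┃·····█·······█·█··┃   
      ┃  buffer_si┃·████·······████··┃   
      ┃  host: 330┗━━━━━━━━━━━━━━━━━━┛   
      ┃                           ░┃     
      ┃logging:                   ▼┃     
      ┗━━━━━━━━━━━━━━━━━━━━━━━━━━━━┛     


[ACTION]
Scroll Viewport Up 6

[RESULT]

                                         
                                         
                                         
                  ┏━━━━━━━━━━━━━━━━━━┓   
                  ┃ GameOfLife       ┃   
                  ┠──────────────────┨   
                  ┃Gen: 0            ┃   
                  ┃██···█·····██···██┃   
                  ┃·█···█···███···█··┃   
                  ┃····█····█··█·····┃   
                  ┃·········██████·██┃   
      ┏━━━━━━━━━━━┃······███···██··█·┃   
      ┃ FileEditor┃██·█···███·█···█··┃   
      ┠───────────┃·█···█···██····██·┃   
      ┃auth:      ┃██····█··█████····┃   
      ┃# auth conf┃·█··········█·██··┃   


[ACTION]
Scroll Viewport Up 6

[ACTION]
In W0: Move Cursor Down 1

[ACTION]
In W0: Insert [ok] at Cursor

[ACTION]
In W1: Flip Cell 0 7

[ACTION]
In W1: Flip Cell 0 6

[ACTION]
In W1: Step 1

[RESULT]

                                         
                                         
                                         
                  ┏━━━━━━━━━━━━━━━━━━┓   
                  ┃ GameOfLife       ┃   
                  ┠──────────────────┨   
                  ┃Gen: 1            ┃   
                  ┃██·········██···██┃   
                  ┃·█··██···█······██┃   
                  ┃········█·····███·┃   
                  ┃·······█·██···████┃   
      ┏━━━━━━━━━━━┃······█·········█·┃   
      ┃ FileEditor┃███········██·██·█┃   
      ┠───────────┃······██······███·┃   
      ┃auth:      ┃·██······█··██··█·┃   
      ┃# auth conf┃·█········█····█··┃   


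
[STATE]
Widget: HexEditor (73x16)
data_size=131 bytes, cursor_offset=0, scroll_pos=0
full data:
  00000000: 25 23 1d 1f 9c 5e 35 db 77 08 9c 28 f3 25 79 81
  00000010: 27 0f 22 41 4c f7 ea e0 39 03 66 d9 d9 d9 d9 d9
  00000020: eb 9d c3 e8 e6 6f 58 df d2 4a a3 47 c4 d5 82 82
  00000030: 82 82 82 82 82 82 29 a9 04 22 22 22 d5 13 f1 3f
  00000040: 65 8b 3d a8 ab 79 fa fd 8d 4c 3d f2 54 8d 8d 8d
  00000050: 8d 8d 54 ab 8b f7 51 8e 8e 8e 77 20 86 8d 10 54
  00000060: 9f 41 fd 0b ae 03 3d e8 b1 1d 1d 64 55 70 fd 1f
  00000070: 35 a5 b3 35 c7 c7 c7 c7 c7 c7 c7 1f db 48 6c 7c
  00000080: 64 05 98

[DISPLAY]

00000000  25 23 1d 1f 9c 5e 35 db  77 08 9c 28 f3 25 79 81  |%#...^5.w..(
00000010  27 0f 22 41 4c f7 ea e0  39 03 66 d9 d9 d9 d9 d9  |'."AL...9.f.
00000020  eb 9d c3 e8 e6 6f 58 df  d2 4a a3 47 c4 d5 82 82  |.....oX..J.G
00000030  82 82 82 82 82 82 29 a9  04 22 22 22 d5 13 f1 3f  |......).."""
00000040  65 8b 3d a8 ab 79 fa fd  8d 4c 3d f2 54 8d 8d 8d  |e.=..y...L=.
00000050  8d 8d 54 ab 8b f7 51 8e  8e 8e 77 20 86 8d 10 54  |..T...Q...w 
00000060  9f 41 fd 0b ae 03 3d e8  b1 1d 1d 64 55 70 fd 1f  |.A....=....d
00000070  35 a5 b3 35 c7 c7 c7 c7  c7 c7 c7 1f db 48 6c 7c  |5..5........
00000080  64 05 98                                          |d..         
                                                                         
                                                                         
                                                                         
                                                                         
                                                                         
                                                                         
                                                                         


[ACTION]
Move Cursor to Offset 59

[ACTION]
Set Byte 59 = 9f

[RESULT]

00000000  25 23 1d 1f 9c 5e 35 db  77 08 9c 28 f3 25 79 81  |%#...^5.w..(
00000010  27 0f 22 41 4c f7 ea e0  39 03 66 d9 d9 d9 d9 d9  |'."AL...9.f.
00000020  eb 9d c3 e8 e6 6f 58 df  d2 4a a3 47 c4 d5 82 82  |.....oX..J.G
00000030  82 82 82 82 82 82 29 a9  04 22 22 9F d5 13 f1 3f  |......).."".
00000040  65 8b 3d a8 ab 79 fa fd  8d 4c 3d f2 54 8d 8d 8d  |e.=..y...L=.
00000050  8d 8d 54 ab 8b f7 51 8e  8e 8e 77 20 86 8d 10 54  |..T...Q...w 
00000060  9f 41 fd 0b ae 03 3d e8  b1 1d 1d 64 55 70 fd 1f  |.A....=....d
00000070  35 a5 b3 35 c7 c7 c7 c7  c7 c7 c7 1f db 48 6c 7c  |5..5........
00000080  64 05 98                                          |d..         
                                                                         
                                                                         
                                                                         
                                                                         
                                                                         
                                                                         
                                                                         


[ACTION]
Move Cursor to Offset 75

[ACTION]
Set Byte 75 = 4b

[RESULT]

00000000  25 23 1d 1f 9c 5e 35 db  77 08 9c 28 f3 25 79 81  |%#...^5.w..(
00000010  27 0f 22 41 4c f7 ea e0  39 03 66 d9 d9 d9 d9 d9  |'."AL...9.f.
00000020  eb 9d c3 e8 e6 6f 58 df  d2 4a a3 47 c4 d5 82 82  |.....oX..J.G
00000030  82 82 82 82 82 82 29 a9  04 22 22 9f d5 13 f1 3f  |......).."".
00000040  65 8b 3d a8 ab 79 fa fd  8d 4c 3d 4B 54 8d 8d 8d  |e.=..y...L=K
00000050  8d 8d 54 ab 8b f7 51 8e  8e 8e 77 20 86 8d 10 54  |..T...Q...w 
00000060  9f 41 fd 0b ae 03 3d e8  b1 1d 1d 64 55 70 fd 1f  |.A....=....d
00000070  35 a5 b3 35 c7 c7 c7 c7  c7 c7 c7 1f db 48 6c 7c  |5..5........
00000080  64 05 98                                          |d..         
                                                                         
                                                                         
                                                                         
                                                                         
                                                                         
                                                                         
                                                                         


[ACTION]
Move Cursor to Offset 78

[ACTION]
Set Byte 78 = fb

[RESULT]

00000000  25 23 1d 1f 9c 5e 35 db  77 08 9c 28 f3 25 79 81  |%#...^5.w..(
00000010  27 0f 22 41 4c f7 ea e0  39 03 66 d9 d9 d9 d9 d9  |'."AL...9.f.
00000020  eb 9d c3 e8 e6 6f 58 df  d2 4a a3 47 c4 d5 82 82  |.....oX..J.G
00000030  82 82 82 82 82 82 29 a9  04 22 22 9f d5 13 f1 3f  |......).."".
00000040  65 8b 3d a8 ab 79 fa fd  8d 4c 3d 4b 54 8d FB 8d  |e.=..y...L=K
00000050  8d 8d 54 ab 8b f7 51 8e  8e 8e 77 20 86 8d 10 54  |..T...Q...w 
00000060  9f 41 fd 0b ae 03 3d e8  b1 1d 1d 64 55 70 fd 1f  |.A....=....d
00000070  35 a5 b3 35 c7 c7 c7 c7  c7 c7 c7 1f db 48 6c 7c  |5..5........
00000080  64 05 98                                          |d..         
                                                                         
                                                                         
                                                                         
                                                                         
                                                                         
                                                                         
                                                                         


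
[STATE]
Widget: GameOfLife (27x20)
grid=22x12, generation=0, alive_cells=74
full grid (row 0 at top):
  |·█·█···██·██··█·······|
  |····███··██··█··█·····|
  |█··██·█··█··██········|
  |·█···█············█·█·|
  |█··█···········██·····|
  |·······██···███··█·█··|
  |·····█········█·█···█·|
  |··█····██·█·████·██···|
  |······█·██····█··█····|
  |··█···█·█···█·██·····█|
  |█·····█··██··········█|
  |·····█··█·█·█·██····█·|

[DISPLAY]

Gen: 0                     
·█·█···██·██··█·······     
····███··██··█··█·····     
█··██·█··█··██········     
·█···█············█·█·     
█··█···········██·····     
·······██···███··█·█··     
·····█········█·█···█·     
··█····██·█·████·██···     
······█·██····█··█····     
··█···█·█···█·██·····█     
█·····█··██··········█     
·····█··█·█·█·██····█·     
                           
                           
                           
                           
                           
                           
                           


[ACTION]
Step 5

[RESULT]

Gen: 5                     
····█·█···············     
····█·█·····█·········     
·····█·····█····███···     
···········███··█··█··     
············████··██··     
······█·····██·█··█···     
·····████···██·█·█····     
·····█···█········█···     
······███·········██··     
·······██·····██··█···     
··········█·····██····     
··········█···········     
                           
                           
                           
                           
                           
                           
                           


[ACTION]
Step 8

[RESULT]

Gen: 13                    
·················███··     
·················█····     
··················█···     
···················█··     
············█··██·····     
············█·██······     
·············██·······     
······················     
······················     
··················██··     
················█··█··     
················███···     
                           
                           
                           
                           
                           
                           
                           


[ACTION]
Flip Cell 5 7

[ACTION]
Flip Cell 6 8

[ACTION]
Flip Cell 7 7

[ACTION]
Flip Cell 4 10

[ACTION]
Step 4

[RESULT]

Gen: 17                    
·················██···     
·················█·█··     
·················██···     
············██···█····     
············██·███····     
···········█····█·····     
············██··█·····     
···············█······     
······················     
··················██··     
················█··█··     
················███···     
                           
                           
                           
                           
                           
                           
                           


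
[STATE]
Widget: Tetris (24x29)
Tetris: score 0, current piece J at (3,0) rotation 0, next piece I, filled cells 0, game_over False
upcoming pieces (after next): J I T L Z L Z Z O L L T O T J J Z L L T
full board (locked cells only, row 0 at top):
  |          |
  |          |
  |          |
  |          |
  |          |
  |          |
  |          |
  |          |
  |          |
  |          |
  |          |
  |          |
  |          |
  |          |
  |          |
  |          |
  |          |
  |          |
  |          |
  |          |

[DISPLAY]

   █      │Next:        
   ███    │████         
          │             
          │             
          │             
          │             
          │Score:       
          │0            
          │             
          │             
          │             
          │             
          │             
          │             
          │             
          │             
          │             
          │             
          │             
          │             
          │             
          │             
          │             
          │             
          │             
          │             
          │             
          │             
          │             


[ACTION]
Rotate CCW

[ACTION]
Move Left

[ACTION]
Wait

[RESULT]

          │Next:        
   █      │████         
   █      │             
  ██      │             
          │             
          │             
          │Score:       
          │0            
          │             
          │             
          │             
          │             
          │             
          │             
          │             
          │             
          │             
          │             
          │             
          │             
          │             
          │             
          │             
          │             
          │             
          │             
          │             
          │             
          │             


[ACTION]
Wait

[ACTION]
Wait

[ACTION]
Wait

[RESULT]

          │Next:        
          │████         
          │             
          │             
   █      │             
   █      │             
  ██      │Score:       
          │0            
          │             
          │             
          │             
          │             
          │             
          │             
          │             
          │             
          │             
          │             
          │             
          │             
          │             
          │             
          │             
          │             
          │             
          │             
          │             
          │             
          │             


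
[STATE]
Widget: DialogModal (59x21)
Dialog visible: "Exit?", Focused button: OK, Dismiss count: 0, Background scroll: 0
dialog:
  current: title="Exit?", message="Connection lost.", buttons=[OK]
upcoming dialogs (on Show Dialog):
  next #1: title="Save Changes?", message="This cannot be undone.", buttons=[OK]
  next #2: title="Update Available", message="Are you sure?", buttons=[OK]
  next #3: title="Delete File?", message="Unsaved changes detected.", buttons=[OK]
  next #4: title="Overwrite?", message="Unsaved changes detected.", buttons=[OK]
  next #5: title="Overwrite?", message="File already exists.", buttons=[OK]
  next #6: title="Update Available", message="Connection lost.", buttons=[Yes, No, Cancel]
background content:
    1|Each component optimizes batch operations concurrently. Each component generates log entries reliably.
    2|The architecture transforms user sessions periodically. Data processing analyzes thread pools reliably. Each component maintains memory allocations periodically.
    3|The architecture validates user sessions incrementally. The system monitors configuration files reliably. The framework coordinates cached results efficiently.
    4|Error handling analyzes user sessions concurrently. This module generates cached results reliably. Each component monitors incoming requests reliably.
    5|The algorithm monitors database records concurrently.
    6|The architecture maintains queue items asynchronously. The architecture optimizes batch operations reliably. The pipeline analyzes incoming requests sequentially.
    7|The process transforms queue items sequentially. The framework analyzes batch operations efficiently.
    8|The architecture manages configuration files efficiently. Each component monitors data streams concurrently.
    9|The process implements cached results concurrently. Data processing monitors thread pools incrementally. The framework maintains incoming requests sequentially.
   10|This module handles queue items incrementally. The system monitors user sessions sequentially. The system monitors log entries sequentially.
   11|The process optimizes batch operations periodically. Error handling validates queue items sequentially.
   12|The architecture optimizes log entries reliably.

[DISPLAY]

Each component optimizes batch operations concurrently. Eac
The architecture transforms user sessions periodically. Dat
The architecture validates user sessions incrementally. The
Error handling analyzes user sessions concurrently. This mo
The algorithm monitors database records concurrently.      
The architecture maintains queue items asynchronously. The 
The process transforms queue items sequentially. The framew
The architecture manages configuration files efficiently. E
The process impleme┌──────────────────┐oncurrently. Data pr
This module handles│      Exit?       │ntally. The system m
The process optimiz│ Connection lost. │periodically. Error 
The architecture op│       [OK]       │reliably.           
                   └──────────────────┘                    
                                                           
                                                           
                                                           
                                                           
                                                           
                                                           
                                                           
                                                           


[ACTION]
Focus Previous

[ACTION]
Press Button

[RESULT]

Each component optimizes batch operations concurrently. Eac
The architecture transforms user sessions periodically. Dat
The architecture validates user sessions incrementally. The
Error handling analyzes user sessions concurrently. This mo
The algorithm monitors database records concurrently.      
The architecture maintains queue items asynchronously. The 
The process transforms queue items sequentially. The framew
The architecture manages configuration files efficiently. E
The process implements cached results concurrently. Data pr
This module handles queue items incrementally. The system m
The process optimizes batch operations periodically. Error 
The architecture optimizes log entries reliably.           
                                                           
                                                           
                                                           
                                                           
                                                           
                                                           
                                                           
                                                           
                                                           
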